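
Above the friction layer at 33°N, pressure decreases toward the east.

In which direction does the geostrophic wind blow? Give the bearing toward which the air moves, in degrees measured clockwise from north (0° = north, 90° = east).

180°

The pressure-gradient force points toward the east (bearing 090°).
Geostrophic balance: in the Northern Hemisphere the Coriolis force deflects motion to the right, so the geostrophic wind blows 90° to the right of the pressure-gradient force (low pressure on the left).
Rotating 090° by 90° clockwise gives 180° — the wind blows toward the south.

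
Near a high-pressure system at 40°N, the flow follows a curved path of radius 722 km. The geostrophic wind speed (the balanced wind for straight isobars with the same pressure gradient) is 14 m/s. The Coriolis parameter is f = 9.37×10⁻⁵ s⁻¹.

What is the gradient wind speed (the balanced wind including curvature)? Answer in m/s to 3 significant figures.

19.8 m/s

Around a high, pressure-gradient force acts outward with centrifugal, so Coriolis balances both:
fV = (1/ρ)|∂P/∂n| + V²/R  →  V² − fR·V + fR·V_g = 0
With fR = 9.37×10⁻⁵ × 722×10³ m = 67.7 m/s:
V = [fR − √((fR)² − 4 fR V_g)]/2 = [67.7 − √(67.7² − 4×67.7×14)]/2 = 19.8 m/s
Supergeostrophic (V > V_g = 14 m/s), as expected around a high.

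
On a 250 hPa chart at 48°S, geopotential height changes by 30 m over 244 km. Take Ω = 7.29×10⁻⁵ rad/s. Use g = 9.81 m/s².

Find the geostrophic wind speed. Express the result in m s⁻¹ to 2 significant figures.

11 m s⁻¹

Coriolis parameter at 48°S:
f = 2Ω sin φ = 2 × 7.29×10⁻⁵ × sin 48° = 1.08×10⁻⁴ s⁻¹
Height gradient: |∂Z/∂n| = 30 m / 244000 m = 1.23×10⁻⁴
On a pressure surface, geostrophic balance gives V_g = (g/f)|∂Z/∂n|:
V_g = 9.81 × 1.23×10⁻⁴ / 1.08×10⁻⁴ = 11.1 m/s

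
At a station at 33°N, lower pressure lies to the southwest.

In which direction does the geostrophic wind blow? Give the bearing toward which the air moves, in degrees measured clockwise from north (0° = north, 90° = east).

The pressure-gradient force points toward the southwest (bearing 225°).
Geostrophic balance: in the Northern Hemisphere the Coriolis force deflects motion to the right, so the geostrophic wind blows 90° to the right of the pressure-gradient force (low pressure on the left).
Rotating 225° by 90° clockwise gives 315° — the wind blows toward the northwest.

315°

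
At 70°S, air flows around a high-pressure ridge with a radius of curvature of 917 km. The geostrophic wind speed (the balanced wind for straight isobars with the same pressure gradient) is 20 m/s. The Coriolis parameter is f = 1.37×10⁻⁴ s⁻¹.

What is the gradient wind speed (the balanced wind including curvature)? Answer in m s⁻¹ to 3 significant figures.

25.0 m s⁻¹

Around a high, pressure-gradient force acts outward with centrifugal, so Coriolis balances both:
fV = (1/ρ)|∂P/∂n| + V²/R  →  V² − fR·V + fR·V_g = 0
With fR = 1.37×10⁻⁴ × 917×10³ m = 126 m/s:
V = [fR − √((fR)² − 4 fR V_g)]/2 = [126 − √(126² − 4×126×20)]/2 = 25 m/s
Supergeostrophic (V > V_g = 20 m/s), as expected around a high.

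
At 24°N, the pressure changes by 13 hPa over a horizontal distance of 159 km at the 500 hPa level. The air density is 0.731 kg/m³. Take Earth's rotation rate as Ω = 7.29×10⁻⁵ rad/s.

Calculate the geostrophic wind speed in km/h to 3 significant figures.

679 km/h

Coriolis parameter at 24°N:
f = 2Ω sin φ = 2 × 7.29×10⁻⁵ × sin 24° = 5.93×10⁻⁵ s⁻¹
Pressure gradient: |∂P/∂n| = 1300 Pa / 159000 m = 8.18×10⁻³ Pa/m
Geostrophic balance (pressure-gradient force = Coriolis force):
V_g = (1/(fρ)) |∂P/∂n| = 8.18×10⁻³ / (5.93×10⁻⁵ × 0.731) = 189 m/s
Converting: 189 m/s × 3.6 = 679 km/h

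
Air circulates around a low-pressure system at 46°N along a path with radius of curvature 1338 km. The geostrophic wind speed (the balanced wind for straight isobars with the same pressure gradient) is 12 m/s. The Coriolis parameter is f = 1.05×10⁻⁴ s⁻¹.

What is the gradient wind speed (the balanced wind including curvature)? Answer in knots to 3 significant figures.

Around a low, centrifugal force acts outward with Coriolis, so pressure-gradient force balances both:
(1/ρ)|∂P/∂n| = fV + V²/R  →  V² + fR·V − fR·V_g = 0
With fR = 1.05×10⁻⁴ × 1338×10³ m = 140 m/s:
V = [−fR + √((fR)² + 4 fR V_g)]/2 = [−140 + √(140² + 4×140×12)]/2 = 11.1 m/s
Subgeostrophic (V < V_g = 12 m/s), as expected around a low.
Converting: 11.1 m/s × 1.944 = 21.6 knots

21.6 knots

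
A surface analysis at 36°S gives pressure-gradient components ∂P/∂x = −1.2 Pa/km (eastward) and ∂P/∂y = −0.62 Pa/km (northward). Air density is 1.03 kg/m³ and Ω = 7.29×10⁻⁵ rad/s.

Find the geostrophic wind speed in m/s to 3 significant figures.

15.3 m/s

Coriolis parameter at 36°S:
f = 2Ω sin φ = 2 × 7.29×10⁻⁵ × sin 36° = 8.57×10⁻⁵ s⁻¹
In the Southern Hemisphere f is negative: f = −8.57×10⁻⁵ s⁻¹.
Component geostrophic relations (x east, y north):
u_g = −(1/(fρ)) ∂P/∂y,  v_g = (1/(fρ)) ∂P/∂x
u_g = −(−0.62×10⁻³)/(−8.57×10⁻⁵ × 1.03) = −7.02 m/s;  v_g = (−1.2×10⁻³)/(−8.57×10⁻⁵ × 1.03) = 13.6 m/s
|V_g| = √(u_g² + v_g²) = 15.3 m/s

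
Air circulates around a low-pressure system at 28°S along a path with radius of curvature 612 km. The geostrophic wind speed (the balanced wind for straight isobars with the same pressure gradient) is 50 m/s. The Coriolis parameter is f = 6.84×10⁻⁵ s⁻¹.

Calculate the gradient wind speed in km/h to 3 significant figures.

106 km/h

Around a low, centrifugal force acts outward with Coriolis, so pressure-gradient force balances both:
(1/ρ)|∂P/∂n| = fV + V²/R  →  V² + fR·V − fR·V_g = 0
With fR = 6.84×10⁻⁵ × 612×10³ m = 41.9 m/s:
V = [−fR + √((fR)² + 4 fR V_g)]/2 = [−41.9 + √(41.9² + 4×41.9×50)]/2 = 29.4 m/s
Subgeostrophic (V < V_g = 50 m/s), as expected around a low.
Converting: 29.4 m/s × 3.6 = 106 km/h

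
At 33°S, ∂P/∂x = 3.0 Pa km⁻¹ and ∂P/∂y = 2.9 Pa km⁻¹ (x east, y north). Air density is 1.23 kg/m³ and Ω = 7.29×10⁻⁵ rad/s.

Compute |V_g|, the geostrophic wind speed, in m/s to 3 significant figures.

42.7 m/s

Coriolis parameter at 33°S:
f = 2Ω sin φ = 2 × 7.29×10⁻⁵ × sin 33° = 7.94×10⁻⁵ s⁻¹
In the Southern Hemisphere f is negative: f = −7.94×10⁻⁵ s⁻¹.
Component geostrophic relations (x east, y north):
u_g = −(1/(fρ)) ∂P/∂y,  v_g = (1/(fρ)) ∂P/∂x
u_g = −(2.9×10⁻³)/(−7.94×10⁻⁵ × 1.23) = 29.7 m/s;  v_g = (3.0×10⁻³)/(−7.94×10⁻⁵ × 1.23) = −30.7 m/s
|V_g| = √(u_g² + v_g²) = 42.7 m/s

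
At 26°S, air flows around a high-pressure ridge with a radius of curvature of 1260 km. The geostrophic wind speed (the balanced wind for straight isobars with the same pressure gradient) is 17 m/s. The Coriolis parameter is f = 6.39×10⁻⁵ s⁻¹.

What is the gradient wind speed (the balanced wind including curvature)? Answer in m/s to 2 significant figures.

24 m/s

Around a high, pressure-gradient force acts outward with centrifugal, so Coriolis balances both:
fV = (1/ρ)|∂P/∂n| + V²/R  →  V² − fR·V + fR·V_g = 0
With fR = 6.39×10⁻⁵ × 1260×10³ m = 80.5 m/s:
V = [fR − √((fR)² − 4 fR V_g)]/2 = [80.5 − √(80.5² − 4×80.5×17)]/2 = 24.4 m/s
Supergeostrophic (V > V_g = 17 m/s), as expected around a high.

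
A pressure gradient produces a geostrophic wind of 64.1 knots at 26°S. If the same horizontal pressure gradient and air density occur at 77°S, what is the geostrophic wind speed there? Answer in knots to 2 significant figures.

With the same pressure gradient and density, V_g ∝ 1/f ∝ 1/sin φ.
V₂ = V₁ · sin φ₁ / sin φ₂ = 64.1 × sin 26° / sin 77°
V₂ = 64.1 × 0.4384/0.9744 = 29 knots

29 knots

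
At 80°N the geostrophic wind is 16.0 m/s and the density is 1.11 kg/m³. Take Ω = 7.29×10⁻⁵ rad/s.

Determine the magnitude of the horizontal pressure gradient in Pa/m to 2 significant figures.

Coriolis parameter at 80°N:
f = 2Ω sin φ = 2 × 7.29×10⁻⁵ × sin 80° = 1.44×10⁻⁴ s⁻¹
Geostrophic balance rearranged: |∂P/∂n| = f ρ V_g
|∂P/∂n| = 1.44×10⁻⁴ × 1.11 × 16.0 = 2.55×10⁻³ Pa/m

2.6×10⁻³ Pa/m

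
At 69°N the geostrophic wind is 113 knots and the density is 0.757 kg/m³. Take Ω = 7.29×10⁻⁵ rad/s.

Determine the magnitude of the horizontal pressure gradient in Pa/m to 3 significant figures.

5.99×10⁻³ Pa/m

Coriolis parameter at 69°N:
f = 2Ω sin φ = 2 × 7.29×10⁻⁵ × sin 69° = 1.36×10⁻⁴ s⁻¹
Wind speed in SI: 113 knots = 58.1 m/s
Geostrophic balance rearranged: |∂P/∂n| = f ρ V_g
|∂P/∂n| = 1.36×10⁻⁴ × 0.757 × 58.1 = 5.99×10⁻³ Pa/m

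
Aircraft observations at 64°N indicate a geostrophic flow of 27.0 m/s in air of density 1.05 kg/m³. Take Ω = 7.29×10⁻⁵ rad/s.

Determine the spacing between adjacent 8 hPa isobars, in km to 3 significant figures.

215 km

Coriolis parameter at 64°N:
f = 2Ω sin φ = 2 × 7.29×10⁻⁵ × sin 64° = 1.31×10⁻⁴ s⁻¹
Geostrophic balance rearranged: |∂P/∂n| = f ρ V_g
|∂P/∂n| = 1.31×10⁻⁴ × 1.05 × 27.0 = 3.72×10⁻³ Pa/m
Isobar spacing: Δn = ΔP/|∂P/∂n| = 800 Pa / 3.72×10⁻³ Pa/m = 215337 m ≈ 215 km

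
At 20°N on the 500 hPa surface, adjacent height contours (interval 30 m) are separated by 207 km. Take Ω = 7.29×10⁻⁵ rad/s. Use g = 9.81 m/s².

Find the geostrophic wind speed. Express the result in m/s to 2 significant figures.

Coriolis parameter at 20°N:
f = 2Ω sin φ = 2 × 7.29×10⁻⁵ × sin 20° = 4.99×10⁻⁵ s⁻¹
Height gradient: |∂Z/∂n| = 30 m / 207000 m = 1.45×10⁻⁴
On a pressure surface, geostrophic balance gives V_g = (g/f)|∂Z/∂n|:
V_g = 9.81 × 1.45×10⁻⁴ / 4.99×10⁻⁵ = 28.5 m/s

29 m/s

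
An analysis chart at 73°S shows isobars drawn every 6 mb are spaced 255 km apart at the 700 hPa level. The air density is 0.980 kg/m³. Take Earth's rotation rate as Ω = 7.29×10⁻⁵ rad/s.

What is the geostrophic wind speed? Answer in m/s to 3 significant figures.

Coriolis parameter at 73°S:
f = 2Ω sin φ = 2 × 7.29×10⁻⁵ × sin 73° = 1.39×10⁻⁴ s⁻¹
Pressure gradient: |∂P/∂n| = 600 Pa / 255000 m = 2.35×10⁻³ Pa/m
Geostrophic balance (pressure-gradient force = Coriolis force):
V_g = (1/(fρ)) |∂P/∂n| = 2.35×10⁻³ / (1.39×10⁻⁴ × 0.980) = 17.2 m/s

17.2 m/s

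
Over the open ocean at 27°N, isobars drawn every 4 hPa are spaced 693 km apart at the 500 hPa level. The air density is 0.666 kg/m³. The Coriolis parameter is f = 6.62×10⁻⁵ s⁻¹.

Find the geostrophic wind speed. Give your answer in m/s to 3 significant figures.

Pressure gradient: |∂P/∂n| = 400 Pa / 693000 m = 5.77×10⁻⁴ Pa/m
Geostrophic balance (pressure-gradient force = Coriolis force):
V_g = (1/(fρ)) |∂P/∂n| = 5.77×10⁻⁴ / (6.62×10⁻⁵ × 0.666) = 13.1 m/s

13.1 m/s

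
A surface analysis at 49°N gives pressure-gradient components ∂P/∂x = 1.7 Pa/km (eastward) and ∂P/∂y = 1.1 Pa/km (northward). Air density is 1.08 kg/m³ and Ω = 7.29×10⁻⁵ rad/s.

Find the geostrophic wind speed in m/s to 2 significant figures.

Coriolis parameter at 49°N:
f = 2Ω sin φ = 2 × 7.29×10⁻⁵ × sin 49° = 1.10×10⁻⁴ s⁻¹
Component geostrophic relations (x east, y north):
u_g = −(1/(fρ)) ∂P/∂y,  v_g = (1/(fρ)) ∂P/∂x
u_g = −(1.1×10⁻³)/(1.10×10⁻⁴ × 1.08) = −9.26 m/s;  v_g = (1.7×10⁻³)/(1.10×10⁻⁴ × 1.08) = 14.3 m/s
|V_g| = √(u_g² + v_g²) = 17.0 m/s

17 m/s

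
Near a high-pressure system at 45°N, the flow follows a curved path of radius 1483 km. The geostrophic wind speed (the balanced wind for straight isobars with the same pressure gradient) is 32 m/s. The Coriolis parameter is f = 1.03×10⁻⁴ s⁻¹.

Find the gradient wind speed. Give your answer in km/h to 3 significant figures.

164 km/h

Around a high, pressure-gradient force acts outward with centrifugal, so Coriolis balances both:
fV = (1/ρ)|∂P/∂n| + V²/R  →  V² − fR·V + fR·V_g = 0
With fR = 1.03×10⁻⁴ × 1483×10³ m = 153 m/s:
V = [fR − √((fR)² − 4 fR V_g)]/2 = [153 − √(153² − 4×153×32)]/2 = 45.6 m/s
Supergeostrophic (V > V_g = 32 m/s), as expected around a high.
Converting: 45.6 m/s × 3.6 = 164 km/h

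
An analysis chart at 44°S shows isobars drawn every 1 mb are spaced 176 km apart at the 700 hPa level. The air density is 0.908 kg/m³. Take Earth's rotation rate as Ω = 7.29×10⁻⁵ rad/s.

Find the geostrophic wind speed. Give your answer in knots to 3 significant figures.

Coriolis parameter at 44°S:
f = 2Ω sin φ = 2 × 7.29×10⁻⁵ × sin 44° = 1.01×10⁻⁴ s⁻¹
Pressure gradient: |∂P/∂n| = 100 Pa / 176000 m = 5.68×10⁻⁴ Pa/m
Geostrophic balance (pressure-gradient force = Coriolis force):
V_g = (1/(fρ)) |∂P/∂n| = 5.68×10⁻⁴ / (1.01×10⁻⁴ × 0.908) = 6.18 m/s
Converting: 6.18 m/s × 1.944 = 12.0 knots

12.0 knots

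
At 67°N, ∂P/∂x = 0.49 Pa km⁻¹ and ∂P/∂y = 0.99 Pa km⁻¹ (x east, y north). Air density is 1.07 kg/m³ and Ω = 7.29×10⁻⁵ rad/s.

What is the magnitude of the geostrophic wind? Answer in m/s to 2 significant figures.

7.7 m/s

Coriolis parameter at 67°N:
f = 2Ω sin φ = 2 × 7.29×10⁻⁵ × sin 67° = 1.34×10⁻⁴ s⁻¹
Component geostrophic relations (x east, y north):
u_g = −(1/(fρ)) ∂P/∂y,  v_g = (1/(fρ)) ∂P/∂x
u_g = −(0.99×10⁻³)/(1.34×10⁻⁴ × 1.07) = −6.89 m/s;  v_g = (0.49×10⁻³)/(1.34×10⁻⁴ × 1.07) = 3.41 m/s
|V_g| = √(u_g² + v_g²) = 7.69 m/s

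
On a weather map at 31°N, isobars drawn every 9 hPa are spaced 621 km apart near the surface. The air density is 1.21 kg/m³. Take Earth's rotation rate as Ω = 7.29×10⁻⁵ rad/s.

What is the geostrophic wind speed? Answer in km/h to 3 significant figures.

Coriolis parameter at 31°N:
f = 2Ω sin φ = 2 × 7.29×10⁻⁵ × sin 31° = 7.51×10⁻⁵ s⁻¹
Pressure gradient: |∂P/∂n| = 900 Pa / 621000 m = 1.45×10⁻³ Pa/m
Geostrophic balance (pressure-gradient force = Coriolis force):
V_g = (1/(fρ)) |∂P/∂n| = 1.45×10⁻³ / (7.51×10⁻⁵ × 1.21) = 16.0 m/s
Converting: 16.0 m/s × 3.6 = 57.4 km/h

57.4 km/h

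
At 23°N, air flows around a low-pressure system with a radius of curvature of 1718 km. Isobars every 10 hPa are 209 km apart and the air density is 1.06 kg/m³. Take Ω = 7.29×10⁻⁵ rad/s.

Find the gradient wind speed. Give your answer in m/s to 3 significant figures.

Coriolis parameter at 23°N:
f = 2Ω sin φ = 2 × 7.29×10⁻⁵ × sin 23° = 5.70×10⁻⁵ s⁻¹
Pressure gradient: |∂P/∂n| = 1000 Pa / 209000 m = 4.78×10⁻³ Pa/m
Geostrophic speed: V_g = |∂P/∂n|/(fρ) = 4.78×10⁻³/(5.70×10⁻⁵ × 1.06) = 79.2 m/s
Around a low, centrifugal force acts outward with Coriolis, so pressure-gradient force balances both:
(1/ρ)|∂P/∂n| = fV + V²/R  →  V² + fR·V − fR·V_g = 0
With fR = 5.70×10⁻⁵ × 1718×10³ m = 97.9 m/s:
V = [−fR + √((fR)² + 4 fR V_g)]/2 = [−97.9 + √(97.9² + 4×97.9×79.2)]/2 = 51.8 m/s
Subgeostrophic (V < V_g = 79.2 m/s), as expected around a low.

51.8 m/s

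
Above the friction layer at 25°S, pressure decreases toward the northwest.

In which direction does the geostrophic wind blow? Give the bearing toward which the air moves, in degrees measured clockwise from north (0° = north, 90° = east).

The pressure-gradient force points toward the northwest (bearing 315°).
Geostrophic balance: in the Southern Hemisphere the Coriolis force deflects motion to the left, so the geostrophic wind blows 90° to the left of the pressure-gradient force (low pressure on the right).
Rotating 315° by 90° counterclockwise gives 225° — the wind blows toward the southwest.

225°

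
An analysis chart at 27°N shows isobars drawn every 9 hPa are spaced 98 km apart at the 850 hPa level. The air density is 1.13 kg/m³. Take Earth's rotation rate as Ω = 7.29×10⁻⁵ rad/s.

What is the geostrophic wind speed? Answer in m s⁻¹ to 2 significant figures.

Coriolis parameter at 27°N:
f = 2Ω sin φ = 2 × 7.29×10⁻⁵ × sin 27° = 6.62×10⁻⁵ s⁻¹
Pressure gradient: |∂P/∂n| = 900 Pa / 98000 m = 9.18×10⁻³ Pa/m
Geostrophic balance (pressure-gradient force = Coriolis force):
V_g = (1/(fρ)) |∂P/∂n| = 9.18×10⁻³ / (6.62×10⁻⁵ × 1.13) = 123 m/s

120 m s⁻¹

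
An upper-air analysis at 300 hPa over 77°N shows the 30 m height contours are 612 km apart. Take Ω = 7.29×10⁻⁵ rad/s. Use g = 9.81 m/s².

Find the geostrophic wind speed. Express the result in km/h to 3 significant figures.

Coriolis parameter at 77°N:
f = 2Ω sin φ = 2 × 7.29×10⁻⁵ × sin 77° = 1.42×10⁻⁴ s⁻¹
Height gradient: |∂Z/∂n| = 30 m / 612000 m = 4.90×10⁻⁵
On a pressure surface, geostrophic balance gives V_g = (g/f)|∂Z/∂n|:
V_g = 9.81 × 4.90×10⁻⁵ / 1.42×10⁻⁴ = 3.38 m/s
Converting: 3.38 m/s × 3.6 = 12.2 km/h

12.2 km/h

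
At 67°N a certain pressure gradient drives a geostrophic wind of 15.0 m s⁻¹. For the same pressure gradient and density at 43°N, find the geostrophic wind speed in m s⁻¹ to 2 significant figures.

20 m s⁻¹

With the same pressure gradient and density, V_g ∝ 1/f ∝ 1/sin φ.
V₂ = V₁ · sin φ₁ / sin φ₂ = 15.0 × sin 67° / sin 43°
V₂ = 15.0 × 0.9205/0.6820 = 20 m s⁻¹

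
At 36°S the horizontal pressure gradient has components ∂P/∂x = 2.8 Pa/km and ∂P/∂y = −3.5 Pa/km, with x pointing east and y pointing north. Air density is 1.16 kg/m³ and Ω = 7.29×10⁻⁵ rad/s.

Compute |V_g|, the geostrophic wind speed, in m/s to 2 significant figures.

Coriolis parameter at 36°S:
f = 2Ω sin φ = 2 × 7.29×10⁻⁵ × sin 36° = 8.57×10⁻⁵ s⁻¹
In the Southern Hemisphere f is negative: f = −8.57×10⁻⁵ s⁻¹.
Component geostrophic relations (x east, y north):
u_g = −(1/(fρ)) ∂P/∂y,  v_g = (1/(fρ)) ∂P/∂x
u_g = −(−3.5×10⁻³)/(−8.57×10⁻⁵ × 1.16) = −35.2 m/s;  v_g = (2.8×10⁻³)/(−8.57×10⁻⁵ × 1.16) = −28.2 m/s
|V_g| = √(u_g² + v_g²) = 45.1 m/s

45 m/s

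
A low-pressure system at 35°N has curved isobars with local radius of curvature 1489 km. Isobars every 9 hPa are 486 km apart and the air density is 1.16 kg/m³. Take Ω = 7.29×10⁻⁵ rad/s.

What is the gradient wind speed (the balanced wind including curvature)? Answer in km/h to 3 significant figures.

60.5 km/h

Coriolis parameter at 35°N:
f = 2Ω sin φ = 2 × 7.29×10⁻⁵ × sin 35° = 8.36×10⁻⁵ s⁻¹
Pressure gradient: |∂P/∂n| = 900 Pa / 486000 m = 1.85×10⁻³ Pa/m
Geostrophic speed: V_g = |∂P/∂n|/(fρ) = 1.85×10⁻³/(8.36×10⁻⁵ × 1.16) = 19.1 m/s
Around a low, centrifugal force acts outward with Coriolis, so pressure-gradient force balances both:
(1/ρ)|∂P/∂n| = fV + V²/R  →  V² + fR·V − fR·V_g = 0
With fR = 8.36×10⁻⁵ × 1489×10³ m = 125 m/s:
V = [−fR + √((fR)² + 4 fR V_g)]/2 = [−125 + √(125² + 4×125×19.1)]/2 = 16.8 m/s
Subgeostrophic (V < V_g = 19.1 m/s), as expected around a low.
Converting: 16.8 m/s × 3.6 = 60.5 km/h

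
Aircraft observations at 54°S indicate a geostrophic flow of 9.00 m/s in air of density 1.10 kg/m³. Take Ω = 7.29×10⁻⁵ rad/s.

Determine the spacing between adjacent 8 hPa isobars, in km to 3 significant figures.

Coriolis parameter at 54°S:
f = 2Ω sin φ = 2 × 7.29×10⁻⁵ × sin 54° = 1.18×10⁻⁴ s⁻¹
Geostrophic balance rearranged: |∂P/∂n| = f ρ V_g
|∂P/∂n| = 1.18×10⁻⁴ × 1.10 × 9.00 = 1.17×10⁻³ Pa/m
Isobar spacing: Δn = ΔP/|∂P/∂n| = 800 Pa / 1.17×10⁻³ Pa/m = 685077 m ≈ 685 km

685 km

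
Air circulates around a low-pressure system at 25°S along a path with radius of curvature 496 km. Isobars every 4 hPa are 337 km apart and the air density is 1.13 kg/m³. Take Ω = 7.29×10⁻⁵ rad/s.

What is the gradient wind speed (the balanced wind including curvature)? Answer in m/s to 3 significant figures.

Coriolis parameter at 25°S:
f = 2Ω sin φ = 2 × 7.29×10⁻⁵ × sin 25° = 6.16×10⁻⁵ s⁻¹
Pressure gradient: |∂P/∂n| = 400 Pa / 337000 m = 1.19×10⁻³ Pa/m
Geostrophic speed: V_g = |∂P/∂n|/(fρ) = 1.19×10⁻³/(6.16×10⁻⁵ × 1.13) = 17.0 m/s
Around a low, centrifugal force acts outward with Coriolis, so pressure-gradient force balances both:
(1/ρ)|∂P/∂n| = fV + V²/R  →  V² + fR·V − fR·V_g = 0
With fR = 6.16×10⁻⁵ × 496×10³ m = 30.6 m/s:
V = [−fR + √((fR)² + 4 fR V_g)]/2 = [−30.6 + √(30.6² + 4×30.6×17)]/2 = 12.2 m/s
Subgeostrophic (V < V_g = 17 m/s), as expected around a low.

12.2 m/s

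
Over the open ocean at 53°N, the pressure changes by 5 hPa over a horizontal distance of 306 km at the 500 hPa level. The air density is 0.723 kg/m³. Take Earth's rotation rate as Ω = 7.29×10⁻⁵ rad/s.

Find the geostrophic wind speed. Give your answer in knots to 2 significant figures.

38 knots

Coriolis parameter at 53°N:
f = 2Ω sin φ = 2 × 7.29×10⁻⁵ × sin 53° = 1.16×10⁻⁴ s⁻¹
Pressure gradient: |∂P/∂n| = 500 Pa / 306000 m = 1.63×10⁻³ Pa/m
Geostrophic balance (pressure-gradient force = Coriolis force):
V_g = (1/(fρ)) |∂P/∂n| = 1.63×10⁻³ / (1.16×10⁻⁴ × 0.723) = 19.4 m/s
Converting: 19.4 m/s × 1.944 = 38 knots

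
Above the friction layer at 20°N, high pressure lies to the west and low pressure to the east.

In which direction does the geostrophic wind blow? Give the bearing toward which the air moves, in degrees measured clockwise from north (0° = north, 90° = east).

180°

The pressure-gradient force points toward the east (bearing 090°).
Geostrophic balance: in the Northern Hemisphere the Coriolis force deflects motion to the right, so the geostrophic wind blows 90° to the right of the pressure-gradient force (low pressure on the left).
Rotating 090° by 90° clockwise gives 180° — the wind blows toward the south.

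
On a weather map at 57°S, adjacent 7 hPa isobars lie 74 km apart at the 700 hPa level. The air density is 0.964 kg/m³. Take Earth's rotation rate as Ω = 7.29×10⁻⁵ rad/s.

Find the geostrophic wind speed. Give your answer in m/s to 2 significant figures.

Coriolis parameter at 57°S:
f = 2Ω sin φ = 2 × 7.29×10⁻⁵ × sin 57° = 1.22×10⁻⁴ s⁻¹
Pressure gradient: |∂P/∂n| = 700 Pa / 74000 m = 9.46×10⁻³ Pa/m
Geostrophic balance (pressure-gradient force = Coriolis force):
V_g = (1/(fρ)) |∂P/∂n| = 9.46×10⁻³ / (1.22×10⁻⁴ × 0.964) = 80.2 m/s

80 m/s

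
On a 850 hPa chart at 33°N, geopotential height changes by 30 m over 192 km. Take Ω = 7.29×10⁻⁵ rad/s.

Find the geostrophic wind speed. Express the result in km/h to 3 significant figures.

69.5 km/h

Coriolis parameter at 33°N:
f = 2Ω sin φ = 2 × 7.29×10⁻⁵ × sin 33° = 7.94×10⁻⁵ s⁻¹
Height gradient: |∂Z/∂n| = 30 m / 192000 m = 1.56×10⁻⁴
On a pressure surface, geostrophic balance gives V_g = (g/f)|∂Z/∂n|:
V_g = 9.81 × 1.56×10⁻⁴ / 7.94×10⁻⁵ = 19.3 m/s
Converting: 19.3 m/s × 3.6 = 69.5 km/h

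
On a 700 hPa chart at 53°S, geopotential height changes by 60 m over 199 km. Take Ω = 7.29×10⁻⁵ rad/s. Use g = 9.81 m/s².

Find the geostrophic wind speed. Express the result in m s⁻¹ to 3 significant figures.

Coriolis parameter at 53°S:
f = 2Ω sin φ = 2 × 7.29×10⁻⁵ × sin 53° = 1.16×10⁻⁴ s⁻¹
Height gradient: |∂Z/∂n| = 60 m / 199000 m = 3.02×10⁻⁴
On a pressure surface, geostrophic balance gives V_g = (g/f)|∂Z/∂n|:
V_g = 9.81 × 3.02×10⁻⁴ / 1.16×10⁻⁴ = 25.4 m/s

25.4 m s⁻¹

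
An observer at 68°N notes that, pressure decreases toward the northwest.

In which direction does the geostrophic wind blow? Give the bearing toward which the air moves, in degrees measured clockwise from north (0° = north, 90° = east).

The pressure-gradient force points toward the northwest (bearing 315°).
Geostrophic balance: in the Northern Hemisphere the Coriolis force deflects motion to the right, so the geostrophic wind blows 90° to the right of the pressure-gradient force (low pressure on the left).
Rotating 315° by 90° clockwise gives 045° — the wind blows toward the northeast.

045°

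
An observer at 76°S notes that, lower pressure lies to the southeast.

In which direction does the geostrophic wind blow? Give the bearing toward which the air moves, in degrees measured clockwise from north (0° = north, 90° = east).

045°

The pressure-gradient force points toward the southeast (bearing 135°).
Geostrophic balance: in the Southern Hemisphere the Coriolis force deflects motion to the left, so the geostrophic wind blows 90° to the left of the pressure-gradient force (low pressure on the right).
Rotating 135° by 90° counterclockwise gives 045° — the wind blows toward the northeast.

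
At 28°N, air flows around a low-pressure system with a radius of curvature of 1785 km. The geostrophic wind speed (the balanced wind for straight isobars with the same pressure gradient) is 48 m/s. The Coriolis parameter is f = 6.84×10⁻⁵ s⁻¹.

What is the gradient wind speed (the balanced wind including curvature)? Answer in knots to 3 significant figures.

71.7 knots

Around a low, centrifugal force acts outward with Coriolis, so pressure-gradient force balances both:
(1/ρ)|∂P/∂n| = fV + V²/R  →  V² + fR·V − fR·V_g = 0
With fR = 6.84×10⁻⁵ × 1785×10³ m = 122 m/s:
V = [−fR + √((fR)² + 4 fR V_g)]/2 = [−122 + √(122² + 4×122×48)]/2 = 36.9 m/s
Subgeostrophic (V < V_g = 48 m/s), as expected around a low.
Converting: 36.9 m/s × 1.944 = 71.7 knots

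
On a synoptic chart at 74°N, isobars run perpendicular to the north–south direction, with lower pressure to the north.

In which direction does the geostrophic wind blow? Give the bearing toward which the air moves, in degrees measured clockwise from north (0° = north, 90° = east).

090°

The pressure-gradient force points toward the north (bearing 000°).
Geostrophic balance: in the Northern Hemisphere the Coriolis force deflects motion to the right, so the geostrophic wind blows 90° to the right of the pressure-gradient force (low pressure on the left).
Rotating 000° by 90° clockwise gives 090° — the wind blows toward the east.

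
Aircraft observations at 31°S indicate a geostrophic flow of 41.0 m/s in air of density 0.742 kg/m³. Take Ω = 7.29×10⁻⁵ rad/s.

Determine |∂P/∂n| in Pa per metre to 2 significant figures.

Coriolis parameter at 31°S:
f = 2Ω sin φ = 2 × 7.29×10⁻⁵ × sin 31° = 7.51×10⁻⁵ s⁻¹
Geostrophic balance rearranged: |∂P/∂n| = f ρ V_g
|∂P/∂n| = 7.51×10⁻⁵ × 0.742 × 41.0 = 2.28×10⁻³ Pa/m

2.3×10⁻³ Pa/m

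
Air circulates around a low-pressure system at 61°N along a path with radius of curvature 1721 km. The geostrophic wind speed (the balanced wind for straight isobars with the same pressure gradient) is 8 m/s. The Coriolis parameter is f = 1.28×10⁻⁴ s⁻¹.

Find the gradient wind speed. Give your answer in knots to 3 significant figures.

15.0 knots

Around a low, centrifugal force acts outward with Coriolis, so pressure-gradient force balances both:
(1/ρ)|∂P/∂n| = fV + V²/R  →  V² + fR·V − fR·V_g = 0
With fR = 1.28×10⁻⁴ × 1721×10³ m = 220 m/s:
V = [−fR + √((fR)² + 4 fR V_g)]/2 = [−220 + √(220² + 4×220×8)]/2 = 7.73 m/s
Subgeostrophic (V < V_g = 8 m/s), as expected around a low.
Converting: 7.73 m/s × 1.944 = 15.0 knots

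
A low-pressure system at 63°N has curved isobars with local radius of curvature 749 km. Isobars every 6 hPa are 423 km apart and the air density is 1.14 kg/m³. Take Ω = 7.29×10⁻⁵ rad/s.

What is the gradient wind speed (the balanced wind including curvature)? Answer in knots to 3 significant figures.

17.1 knots

Coriolis parameter at 63°N:
f = 2Ω sin φ = 2 × 7.29×10⁻⁵ × sin 63° = 1.30×10⁻⁴ s⁻¹
Pressure gradient: |∂P/∂n| = 600 Pa / 423000 m = 1.42×10⁻³ Pa/m
Geostrophic speed: V_g = |∂P/∂n|/(fρ) = 1.42×10⁻³/(1.30×10⁻⁴ × 1.14) = 9.58 m/s
Around a low, centrifugal force acts outward with Coriolis, so pressure-gradient force balances both:
(1/ρ)|∂P/∂n| = fV + V²/R  →  V² + fR·V − fR·V_g = 0
With fR = 1.30×10⁻⁴ × 749×10³ m = 97.3 m/s:
V = [−fR + √((fR)² + 4 fR V_g)]/2 = [−97.3 + √(97.3² + 4×97.3×9.58)]/2 = 8.78 m/s
Subgeostrophic (V < V_g = 9.58 m/s), as expected around a low.
Converting: 8.78 m/s × 1.944 = 17.1 knots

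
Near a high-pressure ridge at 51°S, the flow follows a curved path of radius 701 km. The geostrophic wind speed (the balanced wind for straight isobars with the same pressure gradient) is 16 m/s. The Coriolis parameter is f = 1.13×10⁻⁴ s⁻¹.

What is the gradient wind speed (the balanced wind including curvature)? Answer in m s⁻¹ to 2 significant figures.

Around a high, pressure-gradient force acts outward with centrifugal, so Coriolis balances both:
fV = (1/ρ)|∂P/∂n| + V²/R  →  V² − fR·V + fR·V_g = 0
With fR = 1.13×10⁻⁴ × 701×10³ m = 79.2 m/s:
V = [fR − √((fR)² − 4 fR V_g)]/2 = [79.2 − √(79.2² − 4×79.2×16)]/2 = 22.2 m/s
Supergeostrophic (V > V_g = 16 m/s), as expected around a high.

22 m s⁻¹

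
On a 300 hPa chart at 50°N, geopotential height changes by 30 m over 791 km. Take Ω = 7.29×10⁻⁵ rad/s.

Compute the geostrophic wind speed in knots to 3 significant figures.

6.48 knots

Coriolis parameter at 50°N:
f = 2Ω sin φ = 2 × 7.29×10⁻⁵ × sin 50° = 1.12×10⁻⁴ s⁻¹
Height gradient: |∂Z/∂n| = 30 m / 791000 m = 3.79×10⁻⁵
On a pressure surface, geostrophic balance gives V_g = (g/f)|∂Z/∂n|:
V_g = 9.81 × 3.79×10⁻⁵ / 1.12×10⁻⁴ = 3.33 m/s
Converting: 3.33 m/s × 1.944 = 6.48 knots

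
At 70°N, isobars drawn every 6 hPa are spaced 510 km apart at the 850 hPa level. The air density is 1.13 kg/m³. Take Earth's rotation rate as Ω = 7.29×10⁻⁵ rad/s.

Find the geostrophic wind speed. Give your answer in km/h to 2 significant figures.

Coriolis parameter at 70°N:
f = 2Ω sin φ = 2 × 7.29×10⁻⁵ × sin 70° = 1.37×10⁻⁴ s⁻¹
Pressure gradient: |∂P/∂n| = 600 Pa / 510000 m = 1.18×10⁻³ Pa/m
Geostrophic balance (pressure-gradient force = Coriolis force):
V_g = (1/(fρ)) |∂P/∂n| = 1.18×10⁻³ / (1.37×10⁻⁴ × 1.13) = 7.60 m/s
Converting: 7.60 m/s × 3.6 = 27 km/h

27 km/h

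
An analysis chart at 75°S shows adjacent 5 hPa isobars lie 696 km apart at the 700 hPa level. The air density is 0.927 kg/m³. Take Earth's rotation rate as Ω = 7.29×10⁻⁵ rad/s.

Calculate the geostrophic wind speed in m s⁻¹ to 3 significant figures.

Coriolis parameter at 75°S:
f = 2Ω sin φ = 2 × 7.29×10⁻⁵ × sin 75° = 1.41×10⁻⁴ s⁻¹
Pressure gradient: |∂P/∂n| = 500 Pa / 696000 m = 7.18×10⁻⁴ Pa/m
Geostrophic balance (pressure-gradient force = Coriolis force):
V_g = (1/(fρ)) |∂P/∂n| = 7.18×10⁻⁴ / (1.41×10⁻⁴ × 0.927) = 5.50 m/s

5.50 m s⁻¹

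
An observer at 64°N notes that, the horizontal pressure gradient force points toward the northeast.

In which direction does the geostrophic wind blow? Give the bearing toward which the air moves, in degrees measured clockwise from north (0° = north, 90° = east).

The pressure-gradient force points toward the northeast (bearing 045°).
Geostrophic balance: in the Northern Hemisphere the Coriolis force deflects motion to the right, so the geostrophic wind blows 90° to the right of the pressure-gradient force (low pressure on the left).
Rotating 045° by 90° clockwise gives 135° — the wind blows toward the southeast.

135°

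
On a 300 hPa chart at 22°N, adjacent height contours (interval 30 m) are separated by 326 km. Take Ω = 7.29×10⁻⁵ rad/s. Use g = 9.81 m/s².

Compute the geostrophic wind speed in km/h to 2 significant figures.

Coriolis parameter at 22°N:
f = 2Ω sin φ = 2 × 7.29×10⁻⁵ × sin 22° = 5.46×10⁻⁵ s⁻¹
Height gradient: |∂Z/∂n| = 30 m / 326000 m = 9.20×10⁻⁵
On a pressure surface, geostrophic balance gives V_g = (g/f)|∂Z/∂n|:
V_g = 9.81 × 9.20×10⁻⁵ / 5.46×10⁻⁵ = 16.5 m/s
Converting: 16.5 m/s × 3.6 = 60 km/h

60 km/h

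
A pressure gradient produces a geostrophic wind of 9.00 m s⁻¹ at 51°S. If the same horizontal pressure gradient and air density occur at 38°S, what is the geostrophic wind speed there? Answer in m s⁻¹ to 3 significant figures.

11.4 m s⁻¹

With the same pressure gradient and density, V_g ∝ 1/f ∝ 1/sin φ.
V₂ = V₁ · sin φ₁ / sin φ₂ = 9.00 × sin 51° / sin 38°
V₂ = 9.00 × 0.7771/0.6157 = 11.4 m s⁻¹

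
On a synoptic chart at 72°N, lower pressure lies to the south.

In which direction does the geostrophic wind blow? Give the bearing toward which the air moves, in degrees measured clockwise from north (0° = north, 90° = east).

The pressure-gradient force points toward the south (bearing 180°).
Geostrophic balance: in the Northern Hemisphere the Coriolis force deflects motion to the right, so the geostrophic wind blows 90° to the right of the pressure-gradient force (low pressure on the left).
Rotating 180° by 90° clockwise gives 270° — the wind blows toward the west.

270°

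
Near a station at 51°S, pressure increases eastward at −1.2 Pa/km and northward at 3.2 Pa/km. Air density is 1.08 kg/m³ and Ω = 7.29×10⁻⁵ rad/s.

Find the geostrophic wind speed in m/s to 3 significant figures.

Coriolis parameter at 51°S:
f = 2Ω sin φ = 2 × 7.29×10⁻⁵ × sin 51° = 1.13×10⁻⁴ s⁻¹
In the Southern Hemisphere f is negative: f = −1.13×10⁻⁴ s⁻¹.
Component geostrophic relations (x east, y north):
u_g = −(1/(fρ)) ∂P/∂y,  v_g = (1/(fρ)) ∂P/∂x
u_g = −(3.2×10⁻³)/(−1.13×10⁻⁴ × 1.08) = 26.1 m/s;  v_g = (−1.2×10⁻³)/(−1.13×10⁻⁴ × 1.08) = 9.81 m/s
|V_g| = √(u_g² + v_g²) = 27.9 m/s

27.9 m/s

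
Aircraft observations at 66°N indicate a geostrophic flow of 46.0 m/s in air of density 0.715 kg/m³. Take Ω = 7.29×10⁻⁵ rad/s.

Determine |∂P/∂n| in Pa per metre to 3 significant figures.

Coriolis parameter at 66°N:
f = 2Ω sin φ = 2 × 7.29×10⁻⁵ × sin 66° = 1.33×10⁻⁴ s⁻¹
Geostrophic balance rearranged: |∂P/∂n| = f ρ V_g
|∂P/∂n| = 1.33×10⁻⁴ × 0.715 × 46.0 = 4.38×10⁻³ Pa/m

4.38×10⁻³ Pa/m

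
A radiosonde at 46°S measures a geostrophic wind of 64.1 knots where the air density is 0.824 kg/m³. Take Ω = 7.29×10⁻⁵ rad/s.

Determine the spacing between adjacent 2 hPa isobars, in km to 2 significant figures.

Coriolis parameter at 46°S:
f = 2Ω sin φ = 2 × 7.29×10⁻⁵ × sin 46° = 1.05×10⁻⁴ s⁻¹
Wind speed in SI: 64.1 knots = 33.0 m/s
Geostrophic balance rearranged: |∂P/∂n| = f ρ V_g
|∂P/∂n| = 1.05×10⁻⁴ × 0.824 × 33.0 = 2.85×10⁻³ Pa/m
Isobar spacing: Δn = ΔP/|∂P/∂n| = 200 Pa / 2.85×10⁻³ Pa/m = 70180 m ≈ 70 km

70 km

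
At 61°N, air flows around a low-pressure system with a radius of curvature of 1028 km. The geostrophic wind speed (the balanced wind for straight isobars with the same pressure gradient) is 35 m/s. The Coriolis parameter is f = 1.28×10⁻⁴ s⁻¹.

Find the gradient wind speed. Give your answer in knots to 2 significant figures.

Around a low, centrifugal force acts outward with Coriolis, so pressure-gradient force balances both:
(1/ρ)|∂P/∂n| = fV + V²/R  →  V² + fR·V − fR·V_g = 0
With fR = 1.28×10⁻⁴ × 1028×10³ m = 132 m/s:
V = [−fR + √((fR)² + 4 fR V_g)]/2 = [−132 + √(132² + 4×132×35)]/2 = 28.7 m/s
Subgeostrophic (V < V_g = 35 m/s), as expected around a low.
Converting: 28.7 m/s × 1.944 = 56 knots

56 knots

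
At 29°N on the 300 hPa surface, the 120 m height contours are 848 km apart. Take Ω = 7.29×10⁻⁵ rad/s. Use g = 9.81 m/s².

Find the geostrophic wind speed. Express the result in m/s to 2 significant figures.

Coriolis parameter at 29°N:
f = 2Ω sin φ = 2 × 7.29×10⁻⁵ × sin 29° = 7.07×10⁻⁵ s⁻¹
Height gradient: |∂Z/∂n| = 120 m / 848000 m = 1.42×10⁻⁴
On a pressure surface, geostrophic balance gives V_g = (g/f)|∂Z/∂n|:
V_g = 9.81 × 1.42×10⁻⁴ / 7.07×10⁻⁵ = 19.6 m/s

20 m/s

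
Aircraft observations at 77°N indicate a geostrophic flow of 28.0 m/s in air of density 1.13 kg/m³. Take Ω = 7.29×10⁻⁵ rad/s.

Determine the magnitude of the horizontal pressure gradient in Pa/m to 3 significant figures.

4.49×10⁻³ Pa/m

Coriolis parameter at 77°N:
f = 2Ω sin φ = 2 × 7.29×10⁻⁵ × sin 77° = 1.42×10⁻⁴ s⁻¹
Geostrophic balance rearranged: |∂P/∂n| = f ρ V_g
|∂P/∂n| = 1.42×10⁻⁴ × 1.13 × 28.0 = 4.49×10⁻³ Pa/m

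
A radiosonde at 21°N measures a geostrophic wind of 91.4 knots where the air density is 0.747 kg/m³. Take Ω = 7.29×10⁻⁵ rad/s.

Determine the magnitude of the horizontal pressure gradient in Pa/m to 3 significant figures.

Coriolis parameter at 21°N:
f = 2Ω sin φ = 2 × 7.29×10⁻⁵ × sin 21° = 5.23×10⁻⁵ s⁻¹
Wind speed in SI: 91.4 knots = 47.0 m/s
Geostrophic balance rearranged: |∂P/∂n| = f ρ V_g
|∂P/∂n| = 5.23×10⁻⁵ × 0.747 × 47.0 = 1.84×10⁻³ Pa/m

1.84×10⁻³ Pa/m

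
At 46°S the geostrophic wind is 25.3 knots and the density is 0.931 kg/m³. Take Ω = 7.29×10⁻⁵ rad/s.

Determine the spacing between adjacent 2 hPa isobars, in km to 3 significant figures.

Coriolis parameter at 46°S:
f = 2Ω sin φ = 2 × 7.29×10⁻⁵ × sin 46° = 1.05×10⁻⁴ s⁻¹
Wind speed in SI: 25.3 knots = 13.0 m/s
Geostrophic balance rearranged: |∂P/∂n| = f ρ V_g
|∂P/∂n| = 1.05×10⁻⁴ × 0.931 × 13.0 = 1.27×10⁻³ Pa/m
Isobar spacing: Δn = ΔP/|∂P/∂n| = 200 Pa / 1.27×10⁻³ Pa/m = 157373 m ≈ 157 km

157 km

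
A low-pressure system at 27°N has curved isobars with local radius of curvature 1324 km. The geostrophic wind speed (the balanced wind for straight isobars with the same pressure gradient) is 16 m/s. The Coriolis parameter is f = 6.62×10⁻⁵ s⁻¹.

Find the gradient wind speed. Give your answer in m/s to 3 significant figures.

Around a low, centrifugal force acts outward with Coriolis, so pressure-gradient force balances both:
(1/ρ)|∂P/∂n| = fV + V²/R  →  V² + fR·V − fR·V_g = 0
With fR = 6.62×10⁻⁵ × 1324×10³ m = 87.6 m/s:
V = [−fR + √((fR)² + 4 fR V_g)]/2 = [−87.6 + √(87.6² + 4×87.6×16)]/2 = 13.8 m/s
Subgeostrophic (V < V_g = 16 m/s), as expected around a low.

13.8 m/s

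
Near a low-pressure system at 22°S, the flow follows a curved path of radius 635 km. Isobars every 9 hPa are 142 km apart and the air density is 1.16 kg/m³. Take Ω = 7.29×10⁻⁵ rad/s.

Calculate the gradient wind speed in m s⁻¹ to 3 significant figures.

Coriolis parameter at 22°S:
f = 2Ω sin φ = 2 × 7.29×10⁻⁵ × sin 22° = 5.46×10⁻⁵ s⁻¹
Pressure gradient: |∂P/∂n| = 900 Pa / 142000 m = 6.34×10⁻³ Pa/m
Geostrophic speed: V_g = |∂P/∂n|/(fρ) = 6.34×10⁻³/(5.46×10⁻⁵ × 1.16) = 100 m/s
Around a low, centrifugal force acts outward with Coriolis, so pressure-gradient force balances both:
(1/ρ)|∂P/∂n| = fV + V²/R  →  V² + fR·V − fR·V_g = 0
With fR = 5.46×10⁻⁵ × 635×10³ m = 34.7 m/s:
V = [−fR + √((fR)² + 4 fR V_g)]/2 = [−34.7 + √(34.7² + 4×34.7×100)]/2 = 44.1 m/s
Subgeostrophic (V < V_g = 100 m/s), as expected around a low.

44.1 m s⁻¹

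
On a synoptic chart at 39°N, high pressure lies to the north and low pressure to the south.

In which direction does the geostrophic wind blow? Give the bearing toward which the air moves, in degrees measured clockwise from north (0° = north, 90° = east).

270°

The pressure-gradient force points toward the south (bearing 180°).
Geostrophic balance: in the Northern Hemisphere the Coriolis force deflects motion to the right, so the geostrophic wind blows 90° to the right of the pressure-gradient force (low pressure on the left).
Rotating 180° by 90° clockwise gives 270° — the wind blows toward the west.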